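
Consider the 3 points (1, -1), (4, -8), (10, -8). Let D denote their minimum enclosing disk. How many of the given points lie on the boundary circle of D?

Call the three points A, B, C in the order given.
Side lengths²: AB² = 58, AC² = 130, BC² = 36.
Since AC² = 130 ≥ 58 + 36 = 94, the angle opposite AC is not acute, so the smallest enclosing circle has AC as diameter.
Centre = midpoint of AC = (5.5, -4.5), r² = 130/4 = 32.5.
The points at distance exactly r from the centre are (1, -1), (10, -8) — 2 points.

2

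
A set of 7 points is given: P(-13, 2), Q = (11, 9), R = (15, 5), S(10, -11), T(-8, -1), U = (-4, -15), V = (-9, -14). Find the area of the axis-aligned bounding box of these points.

x ranges over [-13, 15], width 28.
y ranges over [-15, 9], height 24.
Area = 28 × 24 = 672.

672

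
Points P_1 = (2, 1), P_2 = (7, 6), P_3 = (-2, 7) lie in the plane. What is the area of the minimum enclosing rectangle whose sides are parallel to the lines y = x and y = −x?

50

In coordinates u = x + y, v = x − y the rectangle is axis-aligned; the map (x,y)→(u,v) scales areas by 2.
u-values: 3, 13, 5; range = 13 − 3 = 10.
v-values: 1, 1, -9; range = 1 − (-9) = 10.
Area = (10 × 10) / 2 = 50.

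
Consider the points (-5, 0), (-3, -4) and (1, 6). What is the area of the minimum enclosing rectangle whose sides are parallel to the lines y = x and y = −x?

In coordinates u = x + y, v = x − y the rectangle is axis-aligned; the map (x,y)→(u,v) scales areas by 2.
u-values: -5, -7, 7; range = 7 − (-7) = 14.
v-values: -5, 1, -5; range = 1 − (-5) = 6.
Area = (14 × 6) / 2 = 42.

42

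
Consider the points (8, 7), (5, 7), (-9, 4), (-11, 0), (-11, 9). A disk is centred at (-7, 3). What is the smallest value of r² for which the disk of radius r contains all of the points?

241

The required radius is the distance from (-7, 3) to the farthest point.
Squared distances: 241, 160, 5, 25, 52.
Maximum is 241, attained at (8, 7).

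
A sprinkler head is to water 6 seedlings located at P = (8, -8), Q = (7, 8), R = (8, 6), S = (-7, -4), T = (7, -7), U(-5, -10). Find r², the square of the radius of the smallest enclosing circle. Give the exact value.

The minimum enclosing circle of a finite set is fixed by two of the points (as a diameter) or three (as a circumcircle).
The farthest pair is Q–U with squared distance 468. The circle on this segment as diameter has centre (1, -1) and r² = 468/4 = 117.
Check P: distance² to centre = 98 ≤ 117, so it lies inside.
All remaining points lie in this disk, and no smaller disk contains both endpoints, so this is the minimum enclosing circle.

117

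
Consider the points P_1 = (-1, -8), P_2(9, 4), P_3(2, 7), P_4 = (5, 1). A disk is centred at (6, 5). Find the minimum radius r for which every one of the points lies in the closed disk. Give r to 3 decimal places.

14.765

The required radius is the distance from (6, 5) to the farthest point.
Squared distances: 218, 10, 20, 17.
Maximum is 218, attained at P_1.
r = √218 ≈ 14.765.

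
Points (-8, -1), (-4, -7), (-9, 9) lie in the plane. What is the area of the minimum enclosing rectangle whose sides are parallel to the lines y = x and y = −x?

In coordinates u = x + y, v = x − y the rectangle is axis-aligned; the map (x,y)→(u,v) scales areas by 2.
u-values: -9, -11, 0; range = 0 − (-11) = 11.
v-values: -7, 3, -18; range = 3 − (-18) = 21.
Area = (11 × 21) / 2 = 115.5.

115.5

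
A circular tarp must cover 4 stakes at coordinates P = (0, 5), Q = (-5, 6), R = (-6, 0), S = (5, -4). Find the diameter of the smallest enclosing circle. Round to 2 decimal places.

A smallest enclosing disk is always determined by at most three of the input points on its boundary.
The farthest pair is Q–S with squared distance 200. The circle on this segment as diameter has centre (0, 1) and r² = 200/4 = 50.
Check P: distance² to centre = 16 ≤ 50, so it lies inside.
All remaining points lie in this disk, and no smaller disk contains both endpoints, so this is the minimum enclosing circle.
Diameter = 2r = 2√50 ≈ 14.14.

14.14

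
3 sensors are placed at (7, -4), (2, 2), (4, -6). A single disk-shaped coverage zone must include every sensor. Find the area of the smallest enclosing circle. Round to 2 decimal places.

Call the three points A, B, C in the order given.
Side lengths²: AB² = 61, AC² = 13, BC² = 68.
Since BC² = 68 < 61 + 13 = 74, the triangle is acute, so the smallest enclosing circle is the circumcircle.
Circumcentre = (24/7, -53/28), r² = 13481/784.
Area = π·r² = π·13481/784 ≈ 54.02.

54.02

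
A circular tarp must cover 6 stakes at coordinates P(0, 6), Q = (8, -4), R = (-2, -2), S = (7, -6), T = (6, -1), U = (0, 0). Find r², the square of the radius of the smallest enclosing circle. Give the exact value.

By Welzl's lemma the MEC is supported by two points (diametrically opposite) or three points (on a circumcircle).
The farthest pair is P–S with squared distance 193. The circle on this segment as diameter has centre (3.5, 0) and r² = 193/4 = 48.25.
Check Q: distance² to centre = 36.25 ≤ 48.25, so it lies inside.
All remaining points lie in this disk, and no smaller disk contains both endpoints, so this is the minimum enclosing circle.

48.25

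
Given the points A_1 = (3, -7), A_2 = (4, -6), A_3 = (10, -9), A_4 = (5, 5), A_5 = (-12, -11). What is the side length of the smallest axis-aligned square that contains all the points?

The bounding box has width 22 and height 16.
An axis-aligned square enclosing the set must have side ≥ max(width, height).
So the minimum side is max(22, 16) = 22.

22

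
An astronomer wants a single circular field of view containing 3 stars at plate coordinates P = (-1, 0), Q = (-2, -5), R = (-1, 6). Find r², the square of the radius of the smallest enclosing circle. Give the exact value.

30.5

Side lengths²: PQ² = 26, PR² = 36, QR² = 122.
Since QR² = 122 ≥ 36 + 26 = 62, the angle opposite QR is not acute, so the smallest enclosing circle has QR as diameter.
Centre = midpoint of QR = (-1.5, 0.5), r² = 122/4 = 30.5.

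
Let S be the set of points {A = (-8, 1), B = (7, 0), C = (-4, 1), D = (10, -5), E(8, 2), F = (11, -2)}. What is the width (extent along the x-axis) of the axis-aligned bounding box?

max x = 11, min x = -8, so width = 19.

19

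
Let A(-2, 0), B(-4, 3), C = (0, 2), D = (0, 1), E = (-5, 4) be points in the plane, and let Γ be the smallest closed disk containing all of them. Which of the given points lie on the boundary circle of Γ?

D, E

The farthest pair is D–E with squared distance 34. The circle on this segment as diameter has centre (-2.5, 2.5) and r² = 34/4 = 8.5.
Check A: distance² to centre = 6.5 ≤ 8.5, so it lies inside.
All remaining points lie in this disk, and no smaller disk contains both endpoints, so this is the minimum enclosing circle.
The points at distance exactly r from the centre are D, E — 2 points.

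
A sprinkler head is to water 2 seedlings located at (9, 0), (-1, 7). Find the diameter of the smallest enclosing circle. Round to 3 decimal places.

12.207

The smallest circle enclosing two points has them as diameter endpoints.
Centre = midpoint = (4, 3.5); r² = |(9, 0)−(-1, 7)|²/4 = 149/4 = 37.25.
Diameter = 2r = 2√(37.25) ≈ 12.207.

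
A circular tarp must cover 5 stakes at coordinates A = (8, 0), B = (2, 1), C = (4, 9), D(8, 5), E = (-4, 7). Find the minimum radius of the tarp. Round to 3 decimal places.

The farthest pair is A–E with squared distance 193. The circle on this segment as diameter has centre (2, 3.5) and r² = 193/4 = 48.25.
Check B: distance² to centre = 6.25 ≤ 48.25, so it lies inside.
All remaining points lie in this disk, and no smaller disk contains both endpoints, so this is the minimum enclosing circle.
r = √(48.25) ≈ 6.946.

6.946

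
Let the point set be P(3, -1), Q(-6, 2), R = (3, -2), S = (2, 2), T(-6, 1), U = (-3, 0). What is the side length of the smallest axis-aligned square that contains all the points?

9

The bounding box has width 9 and height 4.
An axis-aligned square enclosing the set must have side ≥ max(width, height).
So the minimum side is max(9, 4) = 9.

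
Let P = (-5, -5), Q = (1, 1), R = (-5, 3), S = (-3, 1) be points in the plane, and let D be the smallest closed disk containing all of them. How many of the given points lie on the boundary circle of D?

By Welzl's lemma the MEC is supported by two points (diametrically opposite) or three points (on a circumcircle).
The minimum enclosing circle is determined by three boundary points: P, Q, R.
Their circumcentre is (-3, -1) with r² = 20.
The farthest remaining point S is at distance² 4 ≤ 20.
The points at distance exactly r from the centre are P, Q, R — 3 points.

3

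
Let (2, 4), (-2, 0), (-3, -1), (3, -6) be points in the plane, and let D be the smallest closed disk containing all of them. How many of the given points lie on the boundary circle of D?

3

A smallest enclosing disk is always determined by at most three of the input points on its boundary.
The minimum enclosing circle is determined by three boundary points: (2, 4), (-3, -1), (3, -6).
Their circumcentre is (45/22, -23/22) with r² = 6161/242.
The farthest remaining point (-2, 0) is at distance² 4225/242 ≤ 6161/242.
The points at distance exactly r from the centre are (2, 4), (-3, -1), (3, -6) — 3 points.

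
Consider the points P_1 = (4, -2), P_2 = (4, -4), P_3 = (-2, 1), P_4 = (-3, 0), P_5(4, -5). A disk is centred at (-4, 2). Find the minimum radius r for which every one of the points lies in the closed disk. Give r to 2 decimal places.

10.63

The required radius is the distance from (-4, 2) to the farthest point.
Squared distances: 80, 100, 5, 5, 113.
Maximum is 113, attained at P_5.
r = √113 ≈ 10.63.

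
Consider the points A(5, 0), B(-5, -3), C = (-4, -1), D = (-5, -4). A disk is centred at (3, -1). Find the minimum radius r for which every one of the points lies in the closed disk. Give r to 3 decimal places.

8.544

The required radius is the distance from (3, -1) to the farthest point.
Squared distances: 5, 68, 49, 73.
Maximum is 73, attained at D.
r = √73 ≈ 8.544.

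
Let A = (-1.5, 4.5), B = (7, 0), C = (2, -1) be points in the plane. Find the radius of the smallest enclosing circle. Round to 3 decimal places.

4.809

Side lengths²: AB² = 92.5, AC² = 42.5, BC² = 26.
Since AB² = 92.5 ≥ 42.5 + 26 = 68.5, the angle opposite AB is not acute, so the smallest enclosing circle has AB as diameter.
Centre = midpoint of AB = (2.75, 2.25), r² = 92.5/4 = 23.125.
r = √(23.125) ≈ 4.809.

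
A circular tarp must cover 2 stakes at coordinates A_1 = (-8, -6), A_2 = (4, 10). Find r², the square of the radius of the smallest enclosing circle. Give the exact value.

100

The smallest circle enclosing two points has them as diameter endpoints.
Centre = midpoint = (-2, 2); r² = |A_1A_2|²/4 = 400/4 = 100.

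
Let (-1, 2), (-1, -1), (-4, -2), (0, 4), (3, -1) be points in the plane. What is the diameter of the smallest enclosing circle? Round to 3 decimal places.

7.824

The minimum enclosing circle of a finite set is fixed by two of the points (as a diameter) or three (as a circumcircle).
The minimum enclosing circle is determined by three boundary points: (-4, -2), (0, 4), (3, -1).
Their circumcentre is (-14/19, 3/19) with r² = 5525/361.
The farthest remaining point (-1, 2) is at distance² 1250/361 ≤ 5525/361.
Diameter = 2r = 2√(5525/361) ≈ 7.824.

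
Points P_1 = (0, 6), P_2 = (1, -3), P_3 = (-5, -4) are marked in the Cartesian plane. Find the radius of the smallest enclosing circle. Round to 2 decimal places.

5.59

Side lengths²: P_1P_2² = 82, P_1P_3² = 125, P_2P_3² = 37.
Since P_1P_3² = 125 ≥ 82 + 37 = 119, the angle opposite P_1P_3 is not acute, so the smallest enclosing circle has P_1P_3 as diameter.
Centre = midpoint of P_1P_3 = (-2.5, 1), r² = 125/4 = 31.25.
r = √(31.25) ≈ 5.59.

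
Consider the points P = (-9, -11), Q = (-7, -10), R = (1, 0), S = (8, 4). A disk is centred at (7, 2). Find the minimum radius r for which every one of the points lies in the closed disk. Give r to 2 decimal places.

The required radius is the distance from (7, 2) to the farthest point.
Squared distances: 425, 340, 40, 5.
Maximum is 425, attained at P.
r = √425 ≈ 20.62.

20.62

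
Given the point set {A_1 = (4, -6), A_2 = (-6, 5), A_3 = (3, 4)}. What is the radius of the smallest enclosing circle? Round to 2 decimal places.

7.43

Side lengths²: A_1A_2² = 221, A_1A_3² = 101, A_2A_3² = 82.
Since A_1A_2² = 221 ≥ 101 + 82 = 183, the angle opposite A_1A_2 is not acute, so the smallest enclosing circle has A_1A_2 as diameter.
Centre = midpoint of A_1A_2 = (-1, -0.5), r² = 221/4 = 55.25.
r = √(55.25) ≈ 7.43.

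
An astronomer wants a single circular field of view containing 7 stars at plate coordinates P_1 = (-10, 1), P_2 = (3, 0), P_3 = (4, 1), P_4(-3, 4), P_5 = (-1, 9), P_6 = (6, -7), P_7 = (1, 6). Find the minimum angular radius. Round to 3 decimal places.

9.405

The minimum enclosing circle is determined by three boundary points: P_1, P_5, P_6.
Their circumcentre is (-0.7, -0.4) with r² = 88.45.
The farthest remaining point P_7 is at distance² 43.85 ≤ 88.45.
r = √(88.45) ≈ 9.405.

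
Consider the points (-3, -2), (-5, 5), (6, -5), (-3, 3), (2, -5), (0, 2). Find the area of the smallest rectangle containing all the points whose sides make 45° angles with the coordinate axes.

73.5

In coordinates u = x + y, v = x − y the rectangle is axis-aligned; the map (x,y)→(u,v) scales areas by 2.
u-values: -5, 0, 1, 0, -3, 2; range = 2 − (-5) = 7.
v-values: -1, -10, 11, -6, 7, -2; range = 11 − (-10) = 21.
Area = (7 × 21) / 2 = 73.5.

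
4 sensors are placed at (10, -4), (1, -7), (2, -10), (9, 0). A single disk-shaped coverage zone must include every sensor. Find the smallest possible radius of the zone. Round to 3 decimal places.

6.103

A smallest enclosing disk is always determined by at most three of the input points on its boundary.
The farthest pair is (2, -10)–(9, 0) with squared distance 149. The circle on this segment as diameter has centre (5.5, -5) and r² = 149/4 = 37.25.
Check (10, -4): distance² to centre = 21.25 ≤ 37.25, so it lies inside.
All remaining points lie in this disk, and no smaller disk contains both endpoints, so this is the minimum enclosing circle.
r = √(37.25) ≈ 6.103.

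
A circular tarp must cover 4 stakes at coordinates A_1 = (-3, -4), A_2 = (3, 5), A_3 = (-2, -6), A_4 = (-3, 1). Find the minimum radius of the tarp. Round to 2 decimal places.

6.04

A smallest enclosing disk is always determined by at most three of the input points on its boundary.
The farthest pair is A_2–A_3 with squared distance 146. The circle on this segment as diameter has centre (0.5, -0.5) and r² = 146/4 = 36.5.
Check A_1: distance² to centre = 24.5 ≤ 36.5, so it lies inside.
All remaining points lie in this disk, and no smaller disk contains both endpoints, so this is the minimum enclosing circle.
r = √(36.5) ≈ 6.04.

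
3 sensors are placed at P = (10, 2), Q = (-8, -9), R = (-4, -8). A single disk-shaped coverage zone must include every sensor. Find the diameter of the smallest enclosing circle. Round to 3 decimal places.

Side lengths²: PQ² = 445, PR² = 296, QR² = 17.
Since PQ² = 445 ≥ 296 + 17 = 313, the angle opposite PQ is not acute, so the smallest enclosing circle has PQ as diameter.
Centre = midpoint of PQ = (1, -3.5), r² = 445/4 = 111.25.
Diameter = 2r = 2√(111.25) ≈ 21.095.

21.095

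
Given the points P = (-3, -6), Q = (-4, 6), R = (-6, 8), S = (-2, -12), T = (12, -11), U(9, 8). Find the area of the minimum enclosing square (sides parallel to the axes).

The bounding box has width 18 and height 20.
An axis-aligned square enclosing the set must have side ≥ max(width, height).
So the minimum side is max(18, 20) = 20.
Area = 20² = 400.

400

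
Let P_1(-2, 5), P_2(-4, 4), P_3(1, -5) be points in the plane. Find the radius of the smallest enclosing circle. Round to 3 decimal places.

5.225

Side lengths²: P_1P_2² = 5, P_1P_3² = 109, P_2P_3² = 106.
Since P_1P_3² = 109 < 106 + 5 = 111, the triangle is acute, so the smallest enclosing circle is the circumcircle.
Circumcentre = (-33/46, -3/46), r² = 28885/1058.
r = √(28885/1058) ≈ 5.225.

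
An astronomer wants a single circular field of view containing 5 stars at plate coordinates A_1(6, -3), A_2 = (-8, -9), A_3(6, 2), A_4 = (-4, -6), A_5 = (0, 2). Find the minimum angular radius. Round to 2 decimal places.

8.90

A smallest enclosing disk is always determined by at most three of the input points on its boundary.
The farthest pair is A_2–A_3 with squared distance 317. The circle on this segment as diameter has centre (-1, -3.5) and r² = 317/4 = 79.25.
Check A_1: distance² to centre = 49.25 ≤ 79.25, so it lies inside.
All remaining points lie in this disk, and no smaller disk contains both endpoints, so this is the minimum enclosing circle.
r = √(79.25) ≈ 8.90.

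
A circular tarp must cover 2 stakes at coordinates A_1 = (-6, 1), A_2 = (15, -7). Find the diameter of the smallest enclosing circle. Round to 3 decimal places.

The smallest circle enclosing two points has them as diameter endpoints.
Centre = midpoint = (4.5, -3); r² = |A_1A_2|²/4 = 505/4 = 126.25.
Diameter = 2r = 2√(126.25) ≈ 22.472.

22.472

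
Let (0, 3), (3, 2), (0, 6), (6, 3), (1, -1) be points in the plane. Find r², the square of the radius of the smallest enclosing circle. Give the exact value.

5125/338

A smallest enclosing disk is always determined by at most three of the input points on its boundary.
The minimum enclosing circle is determined by three boundary points: (0, 6), (6, 3), (1, -1).
Their circumcentre is (55/26, 71/26) with r² = 5125/338.
The farthest remaining point (0, 3) is at distance² 1537/338 ≤ 5125/338.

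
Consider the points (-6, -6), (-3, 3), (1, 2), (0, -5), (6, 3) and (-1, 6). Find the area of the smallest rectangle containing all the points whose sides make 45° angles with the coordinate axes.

126

In coordinates u = x + y, v = x − y the rectangle is axis-aligned; the map (x,y)→(u,v) scales areas by 2.
u-values: -12, 0, 3, -5, 9, 5; range = 9 − (-12) = 21.
v-values: 0, -6, -1, 5, 3, -7; range = 5 − (-7) = 12.
Area = (21 × 12) / 2 = 126.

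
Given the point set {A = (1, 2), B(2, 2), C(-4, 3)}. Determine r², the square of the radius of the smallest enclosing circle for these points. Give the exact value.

9.25

Side lengths²: AB² = 1, AC² = 26, BC² = 37.
Since BC² = 37 ≥ 26 + 1 = 27, the angle opposite BC is not acute, so the smallest enclosing circle has BC as diameter.
Centre = midpoint of BC = (-1, 2.5), r² = 37/4 = 9.25.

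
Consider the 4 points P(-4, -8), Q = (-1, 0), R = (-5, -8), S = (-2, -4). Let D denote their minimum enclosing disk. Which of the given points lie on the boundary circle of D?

The minimum enclosing circle of a finite set is fixed by two of the points (as a diameter) or three (as a circumcircle).
The farthest pair is Q–R with squared distance 80. The circle on this segment as diameter has centre (-3, -4) and r² = 80/4 = 20.
Check P: distance² to centre = 17 ≤ 20, so it lies inside.
All remaining points lie in this disk, and no smaller disk contains both endpoints, so this is the minimum enclosing circle.
The points at distance exactly r from the centre are Q, R — 2 points.

Q, R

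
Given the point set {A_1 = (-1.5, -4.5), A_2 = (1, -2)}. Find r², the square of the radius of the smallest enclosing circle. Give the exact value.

The smallest circle enclosing two points has them as diameter endpoints.
Centre = midpoint = (-0.25, -3.25); r² = |A_1A_2|²/4 = 12.5/4 = 3.125.

3.125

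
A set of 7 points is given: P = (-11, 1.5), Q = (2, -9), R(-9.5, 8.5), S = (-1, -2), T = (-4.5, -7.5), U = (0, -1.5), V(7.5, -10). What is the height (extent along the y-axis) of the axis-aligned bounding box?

max y = 8.5, min y = -10, so height = 18.5.

18.5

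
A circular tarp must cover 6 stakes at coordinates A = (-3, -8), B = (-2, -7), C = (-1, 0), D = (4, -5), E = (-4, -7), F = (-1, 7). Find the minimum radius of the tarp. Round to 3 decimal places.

7.566

By Welzl's lemma the MEC is supported by two points (diametrically opposite) or three points (on a circumcircle).
The farthest pair is A–F with squared distance 229. The circle on this segment as diameter has centre (-2, -0.5) and r² = 229/4 = 57.25.
Check B: distance² to centre = 42.25 ≤ 57.25, so it lies inside.
All remaining points lie in this disk, and no smaller disk contains both endpoints, so this is the minimum enclosing circle.
r = √(57.25) ≈ 7.566.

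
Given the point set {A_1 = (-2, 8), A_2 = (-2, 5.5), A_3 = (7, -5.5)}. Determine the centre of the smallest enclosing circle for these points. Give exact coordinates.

Side lengths²: A_1A_2² = 6.25, A_1A_3² = 263.25, A_2A_3² = 202.
Since A_1A_3² = 263.25 ≥ 202 + 6.25 = 208.25, the angle opposite A_1A_3 is not acute, so the smallest enclosing circle has A_1A_3 as diameter.
Centre = midpoint of A_1A_3 = (2.5, 1.25), r² = 263.25/4 = 65.8125.
Centre = (2.5, 1.25).

(2.5, 1.25)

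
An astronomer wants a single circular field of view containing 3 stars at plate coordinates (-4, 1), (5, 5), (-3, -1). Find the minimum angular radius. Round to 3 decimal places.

5.005

Call the three points A, B, C in the order given.
Side lengths²: AB² = 97, AC² = 5, BC² = 100.
Since BC² = 100 < 97 + 5 = 102, the triangle is acute, so the smallest enclosing circle is the circumcircle.
Circumcentre = (19/22, 24/11), r² = 12125/484.
r = √(12125/484) ≈ 5.005.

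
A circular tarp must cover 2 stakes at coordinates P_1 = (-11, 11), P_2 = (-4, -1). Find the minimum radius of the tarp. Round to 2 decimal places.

6.95

The smallest circle enclosing two points has them as diameter endpoints.
Centre = midpoint = (-7.5, 5); r² = |P_1P_2|²/4 = 193/4 = 48.25.
r = √(48.25) ≈ 6.95.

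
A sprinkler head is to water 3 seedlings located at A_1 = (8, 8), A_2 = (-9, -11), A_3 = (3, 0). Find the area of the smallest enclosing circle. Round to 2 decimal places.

510.51

Side lengths²: A_1A_2² = 650, A_1A_3² = 89, A_2A_3² = 265.
Since A_1A_2² = 650 ≥ 265 + 89 = 354, the angle opposite A_1A_2 is not acute, so the smallest enclosing circle has A_1A_2 as diameter.
Centre = midpoint of A_1A_2 = (-0.5, -1.5), r² = 650/4 = 162.5.
Area = π·r² = π·162.5 ≈ 510.51.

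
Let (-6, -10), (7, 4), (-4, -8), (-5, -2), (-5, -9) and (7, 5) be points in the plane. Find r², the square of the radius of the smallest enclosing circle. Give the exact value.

98.5

A smallest enclosing disk is always determined by at most three of the input points on its boundary.
The farthest pair is (-6, -10)–(7, 5) with squared distance 394. The circle on this segment as diameter has centre (0.5, -2.5) and r² = 394/4 = 98.5.
Check (7, 4): distance² to centre = 84.5 ≤ 98.5, so it lies inside.
All remaining points lie in this disk, and no smaller disk contains both endpoints, so this is the minimum enclosing circle.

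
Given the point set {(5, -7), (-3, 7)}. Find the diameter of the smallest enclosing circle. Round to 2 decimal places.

16.12

The smallest circle enclosing two points has them as diameter endpoints.
Centre = midpoint = (1, 0); r² = |(5, -7)−(-3, 7)|²/4 = 260/4 = 65.
Diameter = 2r = 2√65 ≈ 16.12.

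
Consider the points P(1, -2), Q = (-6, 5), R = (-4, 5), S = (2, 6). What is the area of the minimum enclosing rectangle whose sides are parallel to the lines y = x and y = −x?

In coordinates u = x + y, v = x − y the rectangle is axis-aligned; the map (x,y)→(u,v) scales areas by 2.
u-values: -1, -1, 1, 8; range = 8 − (-1) = 9.
v-values: 3, -11, -9, -4; range = 3 − (-11) = 14.
Area = (9 × 14) / 2 = 63.

63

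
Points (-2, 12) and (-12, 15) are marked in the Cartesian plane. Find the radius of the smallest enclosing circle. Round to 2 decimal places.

The smallest circle enclosing two points has them as diameter endpoints.
Centre = midpoint = (-7, 13.5); r² = |(-2, 12)−(-12, 15)|²/4 = 109/4 = 27.25.
r = √(27.25) ≈ 5.22.

5.22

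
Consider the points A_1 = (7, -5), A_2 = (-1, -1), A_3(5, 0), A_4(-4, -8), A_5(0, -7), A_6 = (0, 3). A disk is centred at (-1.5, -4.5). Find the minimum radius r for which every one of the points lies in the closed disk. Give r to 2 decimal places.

The required radius is the distance from (-1.5, -4.5) to the farthest point.
Squared distances: 72.5, 12.5, 62.5, 18.5, 8.5, 58.5.
Maximum is 72.5, attained at A_1.
r = √(72.5) ≈ 8.51.

8.51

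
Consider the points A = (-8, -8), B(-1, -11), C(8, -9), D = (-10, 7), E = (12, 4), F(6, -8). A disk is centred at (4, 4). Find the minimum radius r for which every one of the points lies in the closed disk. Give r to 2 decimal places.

The required radius is the distance from (4, 4) to the farthest point.
Squared distances: 288, 250, 185, 205, 64, 148.
Maximum is 288, attained at A.
r = √288 ≈ 16.97.

16.97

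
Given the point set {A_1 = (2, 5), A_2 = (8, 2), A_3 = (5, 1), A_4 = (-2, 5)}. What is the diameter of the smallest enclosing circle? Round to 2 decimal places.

By Welzl's lemma the MEC is supported by two points (diametrically opposite) or three points (on a circumcircle).
The farthest pair is A_2–A_4 with squared distance 109. The circle on this segment as diameter has centre (3, 3.5) and r² = 109/4 = 27.25.
Check A_1: distance² to centre = 3.25 ≤ 27.25, so it lies inside.
All remaining points lie in this disk, and no smaller disk contains both endpoints, so this is the minimum enclosing circle.
Diameter = 2r = 2√(27.25) ≈ 10.44.

10.44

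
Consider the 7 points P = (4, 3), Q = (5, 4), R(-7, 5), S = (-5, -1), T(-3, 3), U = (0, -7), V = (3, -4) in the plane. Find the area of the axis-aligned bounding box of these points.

x ranges over [-7, 5], width 12.
y ranges over [-7, 5], height 12.
Area = 12 × 12 = 144.

144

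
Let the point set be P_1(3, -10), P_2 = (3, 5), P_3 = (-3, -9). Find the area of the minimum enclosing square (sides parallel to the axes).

The bounding box has width 6 and height 15.
An axis-aligned square enclosing the set must have side ≥ max(width, height).
So the minimum side is max(6, 15) = 15.
Area = 15² = 225.

225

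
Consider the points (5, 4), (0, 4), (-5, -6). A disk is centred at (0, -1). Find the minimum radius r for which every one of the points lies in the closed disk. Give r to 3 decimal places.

7.071

The required radius is the distance from (0, -1) to the farthest point.
Squared distances: 50, 25, 50.
Maximum is 50, attained at (5, 4).
r = √50 ≈ 7.071.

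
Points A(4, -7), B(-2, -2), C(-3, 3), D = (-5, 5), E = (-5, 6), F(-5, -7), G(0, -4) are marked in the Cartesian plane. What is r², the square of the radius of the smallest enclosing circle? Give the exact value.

By Welzl's lemma the MEC is supported by two points (diametrically opposite) or three points (on a circumcircle).
The farthest pair is A–E with squared distance 250. The circle on this segment as diameter has centre (-0.5, -0.5) and r² = 250/4 = 62.5.
Check B: distance² to centre = 4.5 ≤ 62.5, so it lies inside.
All remaining points lie in this disk, and no smaller disk contains both endpoints, so this is the minimum enclosing circle.

62.5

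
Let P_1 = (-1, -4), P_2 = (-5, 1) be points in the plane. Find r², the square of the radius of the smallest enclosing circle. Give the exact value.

10.25

The smallest circle enclosing two points has them as diameter endpoints.
Centre = midpoint = (-3, -1.5); r² = |P_1P_2|²/4 = 41/4 = 10.25.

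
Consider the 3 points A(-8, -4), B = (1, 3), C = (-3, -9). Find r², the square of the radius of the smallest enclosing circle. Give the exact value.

Side lengths²: AB² = 130, AC² = 50, BC² = 160.
Since BC² = 160 < 130 + 50 = 180, the triangle is acute, so the smallest enclosing circle is the circumcircle.
Circumcentre = (-1.75, -2.75), r² = 40.625.

40.625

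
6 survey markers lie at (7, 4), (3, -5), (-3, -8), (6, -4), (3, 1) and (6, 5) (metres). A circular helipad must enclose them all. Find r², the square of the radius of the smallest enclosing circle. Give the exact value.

62.5

By Welzl's lemma the MEC is supported by two points (diametrically opposite) or three points (on a circumcircle).
The farthest pair is (-3, -8)–(6, 5) with squared distance 250. The circle on this segment as diameter has centre (1.5, -1.5) and r² = 250/4 = 62.5.
Check (7, 4): distance² to centre = 60.5 ≤ 62.5, so it lies inside.
All remaining points lie in this disk, and no smaller disk contains both endpoints, so this is the minimum enclosing circle.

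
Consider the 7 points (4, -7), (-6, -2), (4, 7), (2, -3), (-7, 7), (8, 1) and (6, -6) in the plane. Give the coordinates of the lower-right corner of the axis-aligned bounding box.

x-range [-7, 8], y-range [-7, 7].
The lower-right corner is (8, -7).

(8, -7)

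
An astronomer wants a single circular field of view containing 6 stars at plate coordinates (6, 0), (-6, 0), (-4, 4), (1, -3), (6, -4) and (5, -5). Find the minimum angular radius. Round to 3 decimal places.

6.468

The minimum enclosing circle of a finite set is fixed by two of the points (as a diameter) or three (as a circumcircle).
The minimum enclosing circle is determined by three boundary points: (-6, 0), (-4, 4), (6, -4).
Their circumcentre is (3/7, -5/7) with r² = 2050/49.
The farthest remaining point (5, -5) is at distance² 1924/49 ≤ 2050/49.
r = √(2050/49) ≈ 6.468.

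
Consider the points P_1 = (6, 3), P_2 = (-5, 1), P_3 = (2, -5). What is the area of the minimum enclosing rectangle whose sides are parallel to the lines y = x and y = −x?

In coordinates u = x + y, v = x − y the rectangle is axis-aligned; the map (x,y)→(u,v) scales areas by 2.
u-values: 9, -4, -3; range = 9 − (-4) = 13.
v-values: 3, -6, 7; range = 7 − (-6) = 13.
Area = (13 × 13) / 2 = 84.5.

84.5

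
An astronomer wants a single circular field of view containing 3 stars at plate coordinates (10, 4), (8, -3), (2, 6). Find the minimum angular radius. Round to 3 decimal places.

Call the three points A, B, C in the order given.
Side lengths²: AB² = 53, AC² = 68, BC² = 117.
Since BC² = 117 < 68 + 53 = 121, the triangle is acute, so the smallest enclosing circle is the circumcircle.
Circumcentre = (5.15, 1.6), r² = 29.2825.
r = √(29.2825) ≈ 5.411.

5.411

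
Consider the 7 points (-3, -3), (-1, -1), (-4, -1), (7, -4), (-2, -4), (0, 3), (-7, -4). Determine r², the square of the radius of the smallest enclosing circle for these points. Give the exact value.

The minimum enclosing circle of a finite set is fixed by two of the points (as a diameter) or three (as a circumcircle).
The farthest pair is (7, -4)–(-7, -4) with squared distance 196. The circle on this segment as diameter has centre (0, -4) and r² = 196/4 = 49.
Check (-3, -3): distance² to centre = 10 ≤ 49, so it lies inside.
All remaining points lie in this disk, and no smaller disk contains both endpoints, so this is the minimum enclosing circle.

49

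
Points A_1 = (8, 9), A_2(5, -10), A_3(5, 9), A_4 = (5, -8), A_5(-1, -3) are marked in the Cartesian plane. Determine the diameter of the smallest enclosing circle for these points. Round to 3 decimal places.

19.235

A smallest enclosing disk is always determined by at most three of the input points on its boundary.
The farthest pair is A_1–A_2 with squared distance 370. The circle on this segment as diameter has centre (6.5, -0.5) and r² = 370/4 = 92.5.
Check A_3: distance² to centre = 92.5 ≤ 92.5, so it lies inside.
All remaining points lie in this disk, and no smaller disk contains both endpoints, so this is the minimum enclosing circle.
Diameter = 2r = 2√(92.5) ≈ 19.235.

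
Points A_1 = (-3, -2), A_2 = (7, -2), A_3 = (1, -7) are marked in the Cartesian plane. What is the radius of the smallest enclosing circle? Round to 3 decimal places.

5.001

Side lengths²: A_1A_2² = 100, A_1A_3² = 41, A_2A_3² = 61.
Since A_1A_2² = 100 < 61 + 41 = 102, the triangle is acute, so the smallest enclosing circle is the circumcircle.
Circumcentre = (2, -2.1), r² = 25.01.
r = √(25.01) ≈ 5.001.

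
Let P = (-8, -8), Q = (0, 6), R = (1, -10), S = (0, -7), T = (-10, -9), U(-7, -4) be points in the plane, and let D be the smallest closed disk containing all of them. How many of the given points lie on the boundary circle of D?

3

By Welzl's lemma the MEC is supported by two points (diametrically opposite) or three points (on a circumcircle).
The minimum enclosing circle is determined by three boundary points: Q, R, T.
Their circumcentre is (-269/70, -159/70) with r² = 203801/2450.
The farthest remaining point P is at distance² 122741/2450 ≤ 203801/2450.
The points at distance exactly r from the centre are Q, R, T — 3 points.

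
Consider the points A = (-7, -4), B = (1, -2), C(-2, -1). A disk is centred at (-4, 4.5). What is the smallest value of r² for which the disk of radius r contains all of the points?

The required radius is the distance from (-4, 4.5) to the farthest point.
Squared distances: 81.25, 67.25, 34.25.
Maximum is 81.25, attained at A.

81.25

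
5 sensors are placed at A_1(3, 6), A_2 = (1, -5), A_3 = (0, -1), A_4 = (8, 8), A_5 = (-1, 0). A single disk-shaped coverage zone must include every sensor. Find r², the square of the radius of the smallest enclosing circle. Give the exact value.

The minimum enclosing circle of a finite set is fixed by two of the points (as a diameter) or three (as a circumcircle).
The farthest pair is A_2–A_4 with squared distance 218. The circle on this segment as diameter has centre (4.5, 1.5) and r² = 218/4 = 54.5.
Check A_1: distance² to centre = 22.5 ≤ 54.5, so it lies inside.
All remaining points lie in this disk, and no smaller disk contains both endpoints, so this is the minimum enclosing circle.

54.5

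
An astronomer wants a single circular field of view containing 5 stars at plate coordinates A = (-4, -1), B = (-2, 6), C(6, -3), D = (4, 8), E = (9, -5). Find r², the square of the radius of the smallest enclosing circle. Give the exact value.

By Welzl's lemma the MEC is supported by two points (diametrically opposite) or three points (on a circumcircle).
The farthest pair is B–E with squared distance 242. The circle on this segment as diameter has centre (3.5, 0.5) and r² = 242/4 = 60.5.
Check A: distance² to centre = 58.5 ≤ 60.5, so it lies inside.
All remaining points lie in this disk, and no smaller disk contains both endpoints, so this is the minimum enclosing circle.

60.5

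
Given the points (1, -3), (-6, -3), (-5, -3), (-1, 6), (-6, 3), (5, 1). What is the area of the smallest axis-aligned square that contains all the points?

121

The bounding box has width 11 and height 9.
An axis-aligned square enclosing the set must have side ≥ max(width, height).
So the minimum side is max(11, 9) = 11.
Area = 11² = 121.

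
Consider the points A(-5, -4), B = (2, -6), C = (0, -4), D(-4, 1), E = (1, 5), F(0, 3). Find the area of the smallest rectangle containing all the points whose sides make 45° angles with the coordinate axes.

97.5

In coordinates u = x + y, v = x − y the rectangle is axis-aligned; the map (x,y)→(u,v) scales areas by 2.
u-values: -9, -4, -4, -3, 6, 3; range = 6 − (-9) = 15.
v-values: -1, 8, 4, -5, -4, -3; range = 8 − (-5) = 13.
Area = (15 × 13) / 2 = 97.5.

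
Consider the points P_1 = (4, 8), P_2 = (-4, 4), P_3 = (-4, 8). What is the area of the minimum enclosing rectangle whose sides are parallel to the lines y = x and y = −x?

In coordinates u = x + y, v = x − y the rectangle is axis-aligned; the map (x,y)→(u,v) scales areas by 2.
u-values: 12, 0, 4; range = 12 − 0 = 12.
v-values: -4, -8, -12; range = -4 − (-12) = 8.
Area = (12 × 8) / 2 = 48.

48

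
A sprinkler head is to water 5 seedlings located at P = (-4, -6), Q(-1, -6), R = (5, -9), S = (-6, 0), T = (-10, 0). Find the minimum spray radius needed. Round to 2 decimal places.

8.75

The minimum enclosing circle of a finite set is fixed by two of the points (as a diameter) or three (as a circumcircle).
The farthest pair is R–T with squared distance 306. The circle on this segment as diameter has centre (-2.5, -4.5) and r² = 306/4 = 76.5.
Check P: distance² to centre = 4.5 ≤ 76.5, so it lies inside.
All remaining points lie in this disk, and no smaller disk contains both endpoints, so this is the minimum enclosing circle.
r = √(76.5) ≈ 8.75.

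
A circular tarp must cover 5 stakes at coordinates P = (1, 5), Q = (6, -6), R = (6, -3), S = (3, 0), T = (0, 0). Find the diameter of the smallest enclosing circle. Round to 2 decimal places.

12.08

A smallest enclosing disk is always determined by at most three of the input points on its boundary.
The farthest pair is P–Q with squared distance 146. The circle on this segment as diameter has centre (3.5, -0.5) and r² = 146/4 = 36.5.
Check R: distance² to centre = 12.5 ≤ 36.5, so it lies inside.
All remaining points lie in this disk, and no smaller disk contains both endpoints, so this is the minimum enclosing circle.
Diameter = 2r = 2√(36.5) ≈ 12.08.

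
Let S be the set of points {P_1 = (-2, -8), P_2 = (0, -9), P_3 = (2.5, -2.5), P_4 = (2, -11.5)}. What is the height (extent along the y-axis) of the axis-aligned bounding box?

9

max y = -2.5, min y = -11.5, so height = 9.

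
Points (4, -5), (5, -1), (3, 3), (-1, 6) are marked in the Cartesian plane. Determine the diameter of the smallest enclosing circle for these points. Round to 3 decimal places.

12.083

The farthest pair is (4, -5)–(-1, 6) with squared distance 146. The circle on this segment as diameter has centre (1.5, 0.5) and r² = 146/4 = 36.5.
Check (5, -1): distance² to centre = 14.5 ≤ 36.5, so it lies inside.
All remaining points lie in this disk, and no smaller disk contains both endpoints, so this is the minimum enclosing circle.
Diameter = 2r = 2√(36.5) ≈ 12.083.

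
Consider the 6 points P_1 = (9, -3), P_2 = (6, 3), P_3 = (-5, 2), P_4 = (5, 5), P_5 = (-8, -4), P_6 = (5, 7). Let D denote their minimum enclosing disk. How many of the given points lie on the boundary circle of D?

3

By Welzl's lemma the MEC is supported by two points (diametrically opposite) or three points (on a circumcircle).
The minimum enclosing circle is determined by three boundary points: P_1, P_5, P_6.
Their circumcentre is (1/3, -2/3) with r² = 725/9.
The farthest remaining point P_4 is at distance² 485/9 ≤ 725/9.
The points at distance exactly r from the centre are P_1, P_5, P_6 — 3 points.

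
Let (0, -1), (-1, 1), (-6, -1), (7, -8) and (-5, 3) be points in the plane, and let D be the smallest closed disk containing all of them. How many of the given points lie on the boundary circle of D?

The minimum enclosing circle of a finite set is fixed by two of the points (as a diameter) or three (as a circumcircle).
The farthest pair is (7, -8)–(-5, 3) with squared distance 265. The circle on this segment as diameter has centre (1, -2.5) and r² = 265/4 = 66.25.
Check (0, -1): distance² to centre = 3.25 ≤ 66.25, so it lies inside.
All remaining points lie in this disk, and no smaller disk contains both endpoints, so this is the minimum enclosing circle.
The points at distance exactly r from the centre are (7, -8), (-5, 3) — 2 points.

2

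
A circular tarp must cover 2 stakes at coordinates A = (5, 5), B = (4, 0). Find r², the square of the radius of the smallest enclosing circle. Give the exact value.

6.5

The smallest circle enclosing two points has them as diameter endpoints.
Centre = midpoint = (4.5, 2.5); r² = |AB|²/4 = 26/4 = 6.5.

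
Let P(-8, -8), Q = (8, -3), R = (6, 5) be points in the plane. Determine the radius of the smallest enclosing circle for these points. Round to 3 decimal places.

9.552

Side lengths²: PQ² = 281, PR² = 365, QR² = 68.
Since PR² = 365 ≥ 281 + 68 = 349, the angle opposite PR is not acute, so the smallest enclosing circle has PR as diameter.
Centre = midpoint of PR = (-1, -1.5), r² = 365/4 = 91.25.
r = √(91.25) ≈ 9.552.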